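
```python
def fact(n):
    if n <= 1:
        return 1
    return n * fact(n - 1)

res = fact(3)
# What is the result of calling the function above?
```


fact(3)
= 3 * fact(2)
= 3 * 2 * fact(1)
= 3 * 2 * 1
= 6


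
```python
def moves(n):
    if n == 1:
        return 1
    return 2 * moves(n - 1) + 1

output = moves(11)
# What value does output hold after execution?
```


moves(11)
= 2 * moves(10) + 1
= 2 * (2 * moves(9) + 1) + 1
= 2 * (2 * (2 * moves(8) + 1) + 1) + 1
= 2 * (2 * (2 * (2 * moves(7) + 1) + 1) + 1) + 1
= 2 * (2 * (2 * (2 * (2 * moves(6) + 1) + 1) + 1) + 1) + 1
= 2 * (2 * (2 * (2 * (2 * (2 * moves(5) + 1) + 1) + 1) + 1) + 1) + 1
= 2 * (2 * (2 * (2 * (2 * (2 * (2 * moves(4) + 1) + 1) + 1) + 1) + 1) + 1) + 1
= 2 * (2 * (2 * (2 * (2 * (2 * (2 * (2 * moves(3) + 1) + 1) + 1) + 1) + 1) + 1) + 1) + 1
= 2 * (2 * (2 * (2 * (2 * (2 * (2 * (2 * (2 * moves(2) + 1) + 1) + 1) + 1) + 1) + 1) + 1) + 1) + 1
= 2 * (2 * (2 * (2 * (2 * (2 * (2 * (2 * (2 * (2 * moves(1) + 1) + 1) + 1) + 1) + 1) + 1) + 1) + 1) + 1) + 1
Now compute bottom-up:
moves(1) = 1
moves(2) = 2 * 1 + 1 = 3
moves(3) = 2 * 3 + 1 = 7
moves(4) = 2 * 7 + 1 = 15
moves(5) = 2 * 15 + 1 = 31
moves(6) = 2 * 31 + 1 = 63
moves(7) = 2 * 63 + 1 = 127
moves(8) = 2 * 127 + 1 = 255
moves(9) = 2 * 255 + 1 = 511
moves(10) = 2 * 511 + 1 = 1023
moves(11) = 2 * 1023 + 1 = 2047
= 2047


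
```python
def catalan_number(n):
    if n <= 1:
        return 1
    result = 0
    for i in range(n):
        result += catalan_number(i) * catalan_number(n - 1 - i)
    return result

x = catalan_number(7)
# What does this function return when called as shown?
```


catalan_number(7)
= sum of catalan_number(i) * catalan_number(7-1-i) for i in 0..6
First compute sub-values bottom-up:
  catalan_number(0) = 1, catalan_number(1) = 1
  catalan_number(2) = 1*1 + 1*1 = 2
  catalan_number(3) = 1*2 + 1*1 + 2*1 = 5
  catalan_number(4) = 1*5 + 1*2 + 2*1 + 5*1 = 14
  catalan_number(5) = 1*14 + 1*5 + 2*2 + 5*1 + 14*1 = 42
  catalan_number(6) = 1*42 + 1*14 + 2*5 + 5*2 + 14*1 + 42*1 = 132
Now catalan_number(7):
  catalan_number(0)*catalan_number(6) = 1*132 = 132
  catalan_number(1)*catalan_number(5) = 1*42 = 42
  catalan_number(2)*catalan_number(4) = 2*14 = 28
  catalan_number(3)*catalan_number(3) = 5*5 = 25
  catalan_number(4)*catalan_number(2) = 14*2 = 28
  catalan_number(5)*catalan_number(1) = 42*1 = 42
  catalan_number(6)*catalan_number(0) = 132*1 = 132
= 132 + 42 + 28 + 25 + 28 + 42 + 132
= 429


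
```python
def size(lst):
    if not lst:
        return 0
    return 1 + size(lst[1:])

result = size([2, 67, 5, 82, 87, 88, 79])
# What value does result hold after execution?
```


size([2, 67, 5, 82, 87, 88, 79])
= 1 + size([67, 5, 82, 87, 88, 79])
= 1 + 1 + size([5, 82, 87, 88, 79])
= 1 + 1 + 1 + size([82, 87, 88, 79])
= 1 + 1 + 1 + 1 + size([87, 88, 79])
= 1 + 1 + 1 + 1 + 1 + size([88, 79])
= 1 + 1 + 1 + 1 + 1 + 1 + size([79])
= 1 + 1 + 1 + 1 + 1 + 1 + 1 + size([])
= 1 + 1 + 1 + 1 + 1 + 1 + 1 + 0
= 7


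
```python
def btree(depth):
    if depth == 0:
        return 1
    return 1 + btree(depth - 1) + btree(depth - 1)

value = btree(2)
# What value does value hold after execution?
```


btree(2)
= 1 + btree(1) + btree(1)
= 1 + 2 * btree(1)
btree(k) = 2^(k+1) - 1
btree(0) = 1
btree(1) = 3
btree(2) = 7
btree(2) = 2^3 - 1 = 7


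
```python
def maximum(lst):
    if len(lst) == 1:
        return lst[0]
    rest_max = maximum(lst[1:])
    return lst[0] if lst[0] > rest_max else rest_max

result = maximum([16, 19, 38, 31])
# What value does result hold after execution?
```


maximum([16, 19, 38, 31])
= compare 16 with maximum([19, 38, 31])
= compare 19 with maximum([38, 31])
= compare 38 with maximum([31])
Base: maximum([31]) = 31
compare 38 with 31: max = 38
compare 19 with 38: max = 38
compare 16 with 38: max = 38
= 38


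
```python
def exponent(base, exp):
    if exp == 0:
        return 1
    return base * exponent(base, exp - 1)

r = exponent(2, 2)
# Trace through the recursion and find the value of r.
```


exponent(2, 2)
= 2 * exponent(2, 1)
= 2 * 2 * exponent(2, 0)
= 2 * 2 * 1
= 4


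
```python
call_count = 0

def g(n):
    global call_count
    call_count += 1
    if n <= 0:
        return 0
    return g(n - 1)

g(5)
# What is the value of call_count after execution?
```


g(5) calls g(4) calls ... calls g(0)
Total calls: 5 + 1 (for base case) = 6


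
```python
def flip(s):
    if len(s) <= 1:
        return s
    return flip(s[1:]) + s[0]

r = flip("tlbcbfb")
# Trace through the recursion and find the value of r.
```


flip("tlbcbfb")
= flip("lbcbfb") + "t"
= flip("bcbfb") + "l" + "t"
= flip("cbfb") + "b" + "l" + "t"
= flip("bfb") + "c" + "b" + "l" + "t"
= flip("fb") + "b" + "c" + "b" + "l" + "t"
= flip("b") + "f" + "b" + "c" + "b" + "l" + "t"
= "b" + "f" + "b" + "c" + "b" + "l" + "t"
= "bfbcblt"


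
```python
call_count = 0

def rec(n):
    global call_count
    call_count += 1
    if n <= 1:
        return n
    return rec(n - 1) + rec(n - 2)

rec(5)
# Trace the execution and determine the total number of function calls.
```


rec(5) calls rec(4) and rec(3); each non-base call branches into two more.
Let C(k) = total number of calls made by rec(k), including the call to rec(k) itself.
Base cases: C(0) = 1, C(1) = 1
Recurrence: C(k) = 1 + C(k-1) + C(k-2)
  C(2) = 1 + C(1) + C(0) = 1 + 1 + 1 = 3
  C(3) = 1 + C(2) + C(1) = 1 + 3 + 1 = 5
  C(4) = 1 + C(3) + C(2) = 1 + 5 + 3 = 9
  C(5) = 1 + C(4) + C(3) = 1 + 9 + 5 = 15
Total calls = C(5) = 15


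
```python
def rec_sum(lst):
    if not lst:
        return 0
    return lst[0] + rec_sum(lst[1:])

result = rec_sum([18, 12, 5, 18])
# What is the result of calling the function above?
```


rec_sum([18, 12, 5, 18])
= 18 + rec_sum([12, 5, 18])
= 18 + 12 + rec_sum([5, 18])
= 18 + 12 + 5 + rec_sum([18])
= 18 + 12 + 5 + 18 + rec_sum([])
= 18 + 12 + 5 + 18 + 0
= 53


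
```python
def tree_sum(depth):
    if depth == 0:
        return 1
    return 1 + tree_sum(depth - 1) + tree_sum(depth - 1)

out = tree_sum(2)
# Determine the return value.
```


tree_sum(2)
= 1 + tree_sum(1) + tree_sum(1)
= 1 + 2 * tree_sum(1)
tree_sum(k) = 2^(k+1) - 1
tree_sum(0) = 1
tree_sum(1) = 3
tree_sum(2) = 7
tree_sum(2) = 2^3 - 1 = 7


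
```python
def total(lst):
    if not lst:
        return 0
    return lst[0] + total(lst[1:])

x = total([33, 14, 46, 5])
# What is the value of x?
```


total([33, 14, 46, 5])
= 33 + total([14, 46, 5])
= 33 + 14 + total([46, 5])
= 33 + 14 + 46 + total([5])
= 33 + 14 + 46 + 5 + total([])
= 33 + 14 + 46 + 5 + 0
= 98


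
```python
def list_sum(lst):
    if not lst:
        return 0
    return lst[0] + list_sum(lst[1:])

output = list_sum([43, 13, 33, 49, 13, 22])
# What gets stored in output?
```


list_sum([43, 13, 33, 49, 13, 22])
= 43 + list_sum([13, 33, 49, 13, 22])
= 43 + 13 + list_sum([33, 49, 13, 22])
= 43 + 13 + 33 + list_sum([49, 13, 22])
= 43 + 13 + 33 + 49 + list_sum([13, 22])
= 43 + 13 + 33 + 49 + 13 + list_sum([22])
= 43 + 13 + 33 + 49 + 13 + 22 + list_sum([])
= 43 + 13 + 33 + 49 + 13 + 22 + 0
= 173


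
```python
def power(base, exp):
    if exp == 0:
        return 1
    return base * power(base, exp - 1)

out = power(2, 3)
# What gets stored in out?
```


power(2, 3)
= 2 * power(2, 2)
= 2 * 2 * power(2, 1)
= 2 * 2 * 2 * power(2, 0)
= 2 * 2 * 2 * 1
= 8


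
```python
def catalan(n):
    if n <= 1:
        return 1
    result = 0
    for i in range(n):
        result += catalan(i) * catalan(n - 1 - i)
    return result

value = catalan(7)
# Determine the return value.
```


catalan(7)
= sum of catalan(i) * catalan(7-1-i) for i in 0..6
First compute sub-values bottom-up:
  catalan(0) = 1, catalan(1) = 1
  catalan(2) = 1*1 + 1*1 = 2
  catalan(3) = 1*2 + 1*1 + 2*1 = 5
  catalan(4) = 1*5 + 1*2 + 2*1 + 5*1 = 14
  catalan(5) = 1*14 + 1*5 + 2*2 + 5*1 + 14*1 = 42
  catalan(6) = 1*42 + 1*14 + 2*5 + 5*2 + 14*1 + 42*1 = 132
Now catalan(7):
  catalan(0)*catalan(6) = 1*132 = 132
  catalan(1)*catalan(5) = 1*42 = 42
  catalan(2)*catalan(4) = 2*14 = 28
  catalan(3)*catalan(3) = 5*5 = 25
  catalan(4)*catalan(2) = 14*2 = 28
  catalan(5)*catalan(1) = 42*1 = 42
  catalan(6)*catalan(0) = 132*1 = 132
= 132 + 42 + 28 + 25 + 28 + 42 + 132
= 429


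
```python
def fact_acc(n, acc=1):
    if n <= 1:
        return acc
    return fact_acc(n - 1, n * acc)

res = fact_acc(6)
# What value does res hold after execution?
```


fact_acc(6, 1)
= fact_acc(5, 6 * 1) = fact_acc(5, 6)
= fact_acc(4, 5 * 6) = fact_acc(4, 30)
= fact_acc(3, 4 * 30) = fact_acc(3, 120)
= fact_acc(2, 3 * 120) = fact_acc(2, 360)
= fact_acc(1, 2 * 360) = fact_acc(1, 720)
n <= 1, return acc = 720


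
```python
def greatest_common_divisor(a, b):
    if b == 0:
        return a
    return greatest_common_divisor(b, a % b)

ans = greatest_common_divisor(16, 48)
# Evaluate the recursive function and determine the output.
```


greatest_common_divisor(16, 48)
= greatest_common_divisor(48, 16 % 48) = greatest_common_divisor(48, 16)
= greatest_common_divisor(16, 48 % 16) = greatest_common_divisor(16, 0)
b == 0, return a = 16


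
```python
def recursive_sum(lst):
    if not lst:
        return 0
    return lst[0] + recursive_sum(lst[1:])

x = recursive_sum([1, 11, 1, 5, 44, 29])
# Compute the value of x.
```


recursive_sum([1, 11, 1, 5, 44, 29])
= 1 + recursive_sum([11, 1, 5, 44, 29])
= 1 + 11 + recursive_sum([1, 5, 44, 29])
= 1 + 11 + 1 + recursive_sum([5, 44, 29])
= 1 + 11 + 1 + 5 + recursive_sum([44, 29])
= 1 + 11 + 1 + 5 + 44 + recursive_sum([29])
= 1 + 11 + 1 + 5 + 44 + 29 + recursive_sum([])
= 1 + 11 + 1 + 5 + 44 + 29 + 0
= 91


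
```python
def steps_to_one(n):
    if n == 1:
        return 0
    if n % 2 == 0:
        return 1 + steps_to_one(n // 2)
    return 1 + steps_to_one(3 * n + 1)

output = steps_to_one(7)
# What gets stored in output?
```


steps_to_one(7)
7 is odd -> 3*7+1 = 22 -> steps_to_one(22)
22 is even -> steps_to_one(11)
11 is odd -> 3*11+1 = 34 -> steps_to_one(34)
34 is even -> steps_to_one(17)
17 is odd -> 3*17+1 = 52 -> steps_to_one(52)
52 is even -> steps_to_one(26)
26 is even -> steps_to_one(13)
13 is odd -> 3*13+1 = 40 -> steps_to_one(40)
40 is even -> steps_to_one(20)
20 is even -> steps_to_one(10)
10 is even -> steps_to_one(5)
5 is odd -> 3*5+1 = 16 -> steps_to_one(16)
16 is even -> steps_to_one(8)
8 is even -> steps_to_one(4)
4 is even -> steps_to_one(2)
2 is even -> steps_to_one(1)
Reached 1 after 16 steps
= 16


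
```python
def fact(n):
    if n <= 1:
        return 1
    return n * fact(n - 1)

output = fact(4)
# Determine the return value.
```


fact(4)
= 4 * fact(3)
= 4 * 3 * fact(2)
= 4 * 3 * 2 * fact(1)
= 4 * 3 * 2 * 1
= 24


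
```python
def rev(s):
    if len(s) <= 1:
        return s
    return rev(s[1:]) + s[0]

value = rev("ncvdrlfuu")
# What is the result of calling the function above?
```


rev("ncvdrlfuu")
= rev("cvdrlfuu") + "n"
= rev("vdrlfuu") + "c" + "n"
= rev("drlfuu") + "v" + "c" + "n"
= rev("rlfuu") + "d" + "v" + "c" + "n"
= rev("lfuu") + "r" + "d" + "v" + "c" + "n"
= rev("fuu") + "l" + "r" + "d" + "v" + "c" + "n"
= rev("uu") + "f" + "l" + "r" + "d" + "v" + "c" + "n"
= rev("u") + "u" + "f" + "l" + "r" + "d" + "v" + "c" + "n"
= "u" + "u" + "f" + "l" + "r" + "d" + "v" + "c" + "n"
= "uuflrdvcn"


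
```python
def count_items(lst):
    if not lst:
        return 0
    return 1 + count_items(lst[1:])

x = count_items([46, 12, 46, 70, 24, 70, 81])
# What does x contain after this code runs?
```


count_items([46, 12, 46, 70, 24, 70, 81])
= 1 + count_items([12, 46, 70, 24, 70, 81])
= 1 + 1 + count_items([46, 70, 24, 70, 81])
= 1 + 1 + 1 + count_items([70, 24, 70, 81])
= 1 + 1 + 1 + 1 + count_items([24, 70, 81])
= 1 + 1 + 1 + 1 + 1 + count_items([70, 81])
= 1 + 1 + 1 + 1 + 1 + 1 + count_items([81])
= 1 + 1 + 1 + 1 + 1 + 1 + 1 + count_items([])
= 1 + 1 + 1 + 1 + 1 + 1 + 1 + 0
= 7


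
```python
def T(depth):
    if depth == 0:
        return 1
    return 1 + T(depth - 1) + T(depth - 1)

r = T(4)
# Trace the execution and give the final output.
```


T(4)
= 1 + T(3) + T(3)
= 1 + 2 * T(3)
T(k) = 2^(k+1) - 1
T(0) = 1
T(1) = 3
T(2) = 7
T(3) = 15
T(4) = 31
T(4) = 2^5 - 1 = 31


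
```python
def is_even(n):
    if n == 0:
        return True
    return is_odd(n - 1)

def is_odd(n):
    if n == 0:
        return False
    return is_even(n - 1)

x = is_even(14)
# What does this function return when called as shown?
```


is_even(14)
= is_odd(13)
= is_even(12)
= is_odd(11)
= is_even(10)
= is_odd(9)
= is_even(8)
= is_odd(7)
= is_even(6)
= is_odd(5)
= is_even(4)
= is_odd(3)
= is_even(2)
= is_odd(1)
= is_even(0)
n == 0: return True
= True


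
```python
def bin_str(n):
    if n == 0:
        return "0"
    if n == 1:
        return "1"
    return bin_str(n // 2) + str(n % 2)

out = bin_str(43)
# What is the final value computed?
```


bin_str(43)
= bin_str(21) + "1"
= bin_str(10) + "1" + "1"
= bin_str(5) + "0" + "1" + "1"
= bin_str(2) + "1" + "0" + "1" + "1"
= bin_str(1) + "0" + "1" + "0" + "1" + "1"
= "1" + "0" + "1" + "0" + "1" + "1"
= "101011"


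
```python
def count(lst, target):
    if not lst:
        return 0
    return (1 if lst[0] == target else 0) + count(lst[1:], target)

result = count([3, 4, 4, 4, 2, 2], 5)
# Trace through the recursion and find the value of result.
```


count([3, 4, 4, 4, 2, 2], 5)
lst[0]=3 != 5: 0 + count([4, 4, 4, 2, 2], 5)
lst[0]=4 != 5: 0 + count([4, 4, 2, 2], 5)
lst[0]=4 != 5: 0 + count([4, 2, 2], 5)
lst[0]=4 != 5: 0 + count([2, 2], 5)
lst[0]=2 != 5: 0 + count([2], 5)
lst[0]=2 != 5: 0 + count([], 5)
= 0


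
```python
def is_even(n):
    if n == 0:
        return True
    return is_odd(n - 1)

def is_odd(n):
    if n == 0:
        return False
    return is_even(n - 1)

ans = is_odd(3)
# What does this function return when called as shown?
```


is_odd(3)
= is_even(2)
= is_odd(1)
= is_even(0)
n == 0: return True
= True


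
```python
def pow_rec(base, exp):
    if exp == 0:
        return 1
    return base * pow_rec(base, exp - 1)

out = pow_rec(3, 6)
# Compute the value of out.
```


pow_rec(3, 6)
= 3 * pow_rec(3, 5)
= 3 * 3 * pow_rec(3, 4)
= 3 * 3 * 3 * pow_rec(3, 3)
= 3 * 3 * 3 * 3 * pow_rec(3, 2)
= 3 * 3 * 3 * 3 * 3 * pow_rec(3, 1)
= 3 * 3 * 3 * 3 * 3 * 3 * pow_rec(3, 0)
= 3 * 3 * 3 * 3 * 3 * 3 * 1
= 729


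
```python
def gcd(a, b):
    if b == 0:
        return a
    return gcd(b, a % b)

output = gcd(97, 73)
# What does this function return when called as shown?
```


gcd(97, 73)
= gcd(73, 97 % 73) = gcd(73, 24)
= gcd(24, 73 % 24) = gcd(24, 1)
= gcd(1, 24 % 1) = gcd(1, 0)
b == 0, return a = 1


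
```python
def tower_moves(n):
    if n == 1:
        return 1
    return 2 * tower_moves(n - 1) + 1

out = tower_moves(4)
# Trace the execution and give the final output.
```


tower_moves(4)
= 2 * tower_moves(3) + 1
= 2 * (2 * tower_moves(2) + 1) + 1
= 2 * (2 * (2 * tower_moves(1) + 1) + 1) + 1
Now compute bottom-up:
tower_moves(1) = 1
tower_moves(2) = 2 * 1 + 1 = 3
tower_moves(3) = 2 * 3 + 1 = 7
tower_moves(4) = 2 * 7 + 1 = 15
= 15


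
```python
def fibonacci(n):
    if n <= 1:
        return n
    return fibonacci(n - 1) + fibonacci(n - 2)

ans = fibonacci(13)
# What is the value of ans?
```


fibonacci(13)
= fibonacci(12) + fibonacci(11)
= (fibonacci(11) + fibonacci(10)) + fibonacci(11)
Computing bottom-up: fibonacci(0)=0, fibonacci(1)=1, fibonacci(2)=1, fibonacci(3)=2, fibonacci(4)=3, fibonacci(5)=5, fibonacci(6)=8, fibonacci(7)=13, fibonacci(8)=21, fibonacci(9)=34, fibonacci(10)=55, fibonacci(11)=89, fibonacci(12)=144, fibonacci(13)=233
= 233


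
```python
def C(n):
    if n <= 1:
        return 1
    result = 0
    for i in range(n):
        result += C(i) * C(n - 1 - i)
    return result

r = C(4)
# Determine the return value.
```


C(4)
= sum of C(i) * C(4-1-i) for i in 0..3
First compute sub-values bottom-up:
  C(0) = 1, C(1) = 1
  C(2) = 1*1 + 1*1 = 2
  C(3) = 1*2 + 1*1 + 2*1 = 5
Now C(4):
  C(0)*C(3) = 1*5 = 5
  C(1)*C(2) = 1*2 = 2
  C(2)*C(1) = 2*1 = 2
  C(3)*C(0) = 5*1 = 5
= 5 + 2 + 2 + 5
= 14


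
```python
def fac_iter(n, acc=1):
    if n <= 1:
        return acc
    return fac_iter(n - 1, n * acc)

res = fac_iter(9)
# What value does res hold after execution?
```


fac_iter(9, 1)
= fac_iter(8, 9 * 1) = fac_iter(8, 9)
= fac_iter(7, 8 * 9) = fac_iter(7, 72)
= fac_iter(6, 7 * 72) = fac_iter(6, 504)
= fac_iter(5, 6 * 504) = fac_iter(5, 3024)
= fac_iter(4, 5 * 3024) = fac_iter(4, 15120)
= fac_iter(3, 4 * 15120) = fac_iter(3, 60480)
= fac_iter(2, 3 * 60480) = fac_iter(2, 181440)
= fac_iter(1, 2 * 181440) = fac_iter(1, 362880)
n <= 1, return acc = 362880


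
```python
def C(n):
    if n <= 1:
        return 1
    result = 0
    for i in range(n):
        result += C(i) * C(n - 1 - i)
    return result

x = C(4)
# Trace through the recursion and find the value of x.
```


C(4)
= sum of C(i) * C(4-1-i) for i in 0..3
First compute sub-values bottom-up:
  C(0) = 1, C(1) = 1
  C(2) = 1*1 + 1*1 = 2
  C(3) = 1*2 + 1*1 + 2*1 = 5
Now C(4):
  C(0)*C(3) = 1*5 = 5
  C(1)*C(2) = 1*2 = 2
  C(2)*C(1) = 2*1 = 2
  C(3)*C(0) = 5*1 = 5
= 5 + 2 + 2 + 5
= 14


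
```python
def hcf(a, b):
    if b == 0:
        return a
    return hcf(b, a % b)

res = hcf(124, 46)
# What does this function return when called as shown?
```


hcf(124, 46)
= hcf(46, 124 % 46) = hcf(46, 32)
= hcf(32, 46 % 32) = hcf(32, 14)
= hcf(14, 32 % 14) = hcf(14, 4)
= hcf(4, 14 % 4) = hcf(4, 2)
= hcf(2, 4 % 2) = hcf(2, 0)
b == 0, return a = 2


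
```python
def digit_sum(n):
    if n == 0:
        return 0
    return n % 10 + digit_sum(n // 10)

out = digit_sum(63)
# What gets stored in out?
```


digit_sum(63)
= 3 + digit_sum(6)
= 3 + 6 + digit_sum(0)
= 3 + 6 + 0
= 9


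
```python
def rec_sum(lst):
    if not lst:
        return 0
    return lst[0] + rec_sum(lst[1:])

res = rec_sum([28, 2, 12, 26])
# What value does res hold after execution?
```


rec_sum([28, 2, 12, 26])
= 28 + rec_sum([2, 12, 26])
= 28 + 2 + rec_sum([12, 26])
= 28 + 2 + 12 + rec_sum([26])
= 28 + 2 + 12 + 26 + rec_sum([])
= 28 + 2 + 12 + 26 + 0
= 68


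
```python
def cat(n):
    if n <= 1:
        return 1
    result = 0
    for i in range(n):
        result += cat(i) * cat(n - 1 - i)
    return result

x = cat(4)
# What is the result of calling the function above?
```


cat(4)
= sum of cat(i) * cat(4-1-i) for i in 0..3
First compute sub-values bottom-up:
  cat(0) = 1, cat(1) = 1
  cat(2) = 1*1 + 1*1 = 2
  cat(3) = 1*2 + 1*1 + 2*1 = 5
Now cat(4):
  cat(0)*cat(3) = 1*5 = 5
  cat(1)*cat(2) = 1*2 = 2
  cat(2)*cat(1) = 2*1 = 2
  cat(3)*cat(0) = 5*1 = 5
= 5 + 2 + 2 + 5
= 14


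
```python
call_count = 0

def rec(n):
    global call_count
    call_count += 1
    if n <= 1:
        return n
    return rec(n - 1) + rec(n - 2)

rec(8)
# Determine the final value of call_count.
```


rec(8) calls rec(7) and rec(6); each non-base call branches into two more.
Let C(k) = total number of calls made by rec(k), including the call to rec(k) itself.
Base cases: C(0) = 1, C(1) = 1
Recurrence: C(k) = 1 + C(k-1) + C(k-2)
  C(2) = 1 + C(1) + C(0) = 1 + 1 + 1 = 3
  C(3) = 1 + C(2) + C(1) = 1 + 3 + 1 = 5
  C(4) = 1 + C(3) + C(2) = 1 + 5 + 3 = 9
  C(5) = 1 + C(4) + C(3) = 1 + 9 + 5 = 15
  C(6) = 1 + C(5) + C(4) = 1 + 15 + 9 = 25
  C(7) = 1 + C(6) + C(5) = 1 + 25 + 15 = 41
  C(8) = 1 + C(7) + C(6) = 1 + 41 + 25 = 67
Total calls = C(8) = 67


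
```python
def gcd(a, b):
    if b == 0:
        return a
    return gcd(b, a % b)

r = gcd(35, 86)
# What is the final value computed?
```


gcd(35, 86)
= gcd(86, 35 % 86) = gcd(86, 35)
= gcd(35, 86 % 35) = gcd(35, 16)
= gcd(16, 35 % 16) = gcd(16, 3)
= gcd(3, 16 % 3) = gcd(3, 1)
= gcd(1, 3 % 1) = gcd(1, 0)
b == 0, return a = 1


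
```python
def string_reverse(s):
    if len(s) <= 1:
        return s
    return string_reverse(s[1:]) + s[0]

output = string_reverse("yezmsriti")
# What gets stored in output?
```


string_reverse("yezmsriti")
= string_reverse("ezmsriti") + "y"
= string_reverse("zmsriti") + "e" + "y"
= string_reverse("msriti") + "z" + "e" + "y"
= string_reverse("sriti") + "m" + "z" + "e" + "y"
= string_reverse("riti") + "s" + "m" + "z" + "e" + "y"
= string_reverse("iti") + "r" + "s" + "m" + "z" + "e" + "y"
= string_reverse("ti") + "i" + "r" + "s" + "m" + "z" + "e" + "y"
= string_reverse("i") + "t" + "i" + "r" + "s" + "m" + "z" + "e" + "y"
= "i" + "t" + "i" + "r" + "s" + "m" + "z" + "e" + "y"
= "itirsmzey"


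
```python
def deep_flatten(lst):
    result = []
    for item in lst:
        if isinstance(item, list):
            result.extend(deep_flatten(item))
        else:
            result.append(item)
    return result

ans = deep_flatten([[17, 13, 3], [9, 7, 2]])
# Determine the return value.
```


deep_flatten([[17, 13, 3], [9, 7, 2]])
Processing each element:
  [17, 13, 3] is a list -> deep_flatten recursively -> [17, 13, 3]
  [9, 7, 2] is a list -> deep_flatten recursively -> [9, 7, 2]
= [17, 13, 3, 9, 7, 2]


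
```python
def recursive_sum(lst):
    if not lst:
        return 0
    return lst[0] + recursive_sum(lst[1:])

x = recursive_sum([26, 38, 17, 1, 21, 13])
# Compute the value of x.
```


recursive_sum([26, 38, 17, 1, 21, 13])
= 26 + recursive_sum([38, 17, 1, 21, 13])
= 26 + 38 + recursive_sum([17, 1, 21, 13])
= 26 + 38 + 17 + recursive_sum([1, 21, 13])
= 26 + 38 + 17 + 1 + recursive_sum([21, 13])
= 26 + 38 + 17 + 1 + 21 + recursive_sum([13])
= 26 + 38 + 17 + 1 + 21 + 13 + recursive_sum([])
= 26 + 38 + 17 + 1 + 21 + 13 + 0
= 116


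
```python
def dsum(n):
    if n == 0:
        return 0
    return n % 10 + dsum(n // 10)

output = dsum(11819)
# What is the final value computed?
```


dsum(11819)
= 9 + dsum(1181)
= 9 + 1 + dsum(118)
= 9 + 1 + 8 + dsum(11)
= 9 + 1 + 8 + 1 + dsum(1)
= 9 + 1 + 8 + 1 + 1 + dsum(0)
= 9 + 1 + 8 + 1 + 1 + 0
= 20


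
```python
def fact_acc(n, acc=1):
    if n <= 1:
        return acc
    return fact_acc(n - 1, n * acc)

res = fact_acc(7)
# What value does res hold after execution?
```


fact_acc(7, 1)
= fact_acc(6, 7 * 1) = fact_acc(6, 7)
= fact_acc(5, 6 * 7) = fact_acc(5, 42)
= fact_acc(4, 5 * 42) = fact_acc(4, 210)
= fact_acc(3, 4 * 210) = fact_acc(3, 840)
= fact_acc(2, 3 * 840) = fact_acc(2, 2520)
= fact_acc(1, 2 * 2520) = fact_acc(1, 5040)
n <= 1, return acc = 5040


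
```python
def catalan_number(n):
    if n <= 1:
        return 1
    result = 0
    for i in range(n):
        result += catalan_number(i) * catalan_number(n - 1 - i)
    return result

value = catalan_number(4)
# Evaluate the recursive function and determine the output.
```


catalan_number(4)
= sum of catalan_number(i) * catalan_number(4-1-i) for i in 0..3
First compute sub-values bottom-up:
  catalan_number(0) = 1, catalan_number(1) = 1
  catalan_number(2) = 1*1 + 1*1 = 2
  catalan_number(3) = 1*2 + 1*1 + 2*1 = 5
Now catalan_number(4):
  catalan_number(0)*catalan_number(3) = 1*5 = 5
  catalan_number(1)*catalan_number(2) = 1*2 = 2
  catalan_number(2)*catalan_number(1) = 2*1 = 2
  catalan_number(3)*catalan_number(0) = 5*1 = 5
= 5 + 2 + 2 + 5
= 14


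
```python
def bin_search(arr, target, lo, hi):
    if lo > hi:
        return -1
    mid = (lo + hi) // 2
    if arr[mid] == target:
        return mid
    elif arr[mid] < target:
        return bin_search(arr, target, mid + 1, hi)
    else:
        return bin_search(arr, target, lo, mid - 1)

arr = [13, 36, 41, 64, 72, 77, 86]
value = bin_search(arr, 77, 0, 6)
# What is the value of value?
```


bin_search(arr, 77, 0, 6)
lo=0, hi=6, mid=3, arr[mid]=64
64 < 77, search right half
lo=4, hi=6, mid=5, arr[mid]=77
arr[5] == 77, found at index 5
= 5


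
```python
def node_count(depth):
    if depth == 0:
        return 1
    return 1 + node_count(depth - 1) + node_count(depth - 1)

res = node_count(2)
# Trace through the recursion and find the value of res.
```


node_count(2)
= 1 + node_count(1) + node_count(1)
= 1 + 2 * node_count(1)
node_count(k) = 2^(k+1) - 1
node_count(0) = 1
node_count(1) = 3
node_count(2) = 7
node_count(2) = 2^3 - 1 = 7


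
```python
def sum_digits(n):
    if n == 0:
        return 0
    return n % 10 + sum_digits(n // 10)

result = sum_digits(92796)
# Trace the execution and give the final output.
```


sum_digits(92796)
= 6 + sum_digits(9279)
= 6 + 9 + sum_digits(927)
= 6 + 9 + 7 + sum_digits(92)
= 6 + 9 + 7 + 2 + sum_digits(9)
= 6 + 9 + 7 + 2 + 9 + sum_digits(0)
= 6 + 9 + 7 + 2 + 9 + 0
= 33


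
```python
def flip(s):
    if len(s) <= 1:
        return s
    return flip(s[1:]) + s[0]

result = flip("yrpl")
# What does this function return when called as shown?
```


flip("yrpl")
= flip("rpl") + "y"
= flip("pl") + "r" + "y"
= flip("l") + "p" + "r" + "y"
= "l" + "p" + "r" + "y"
= "lpry"


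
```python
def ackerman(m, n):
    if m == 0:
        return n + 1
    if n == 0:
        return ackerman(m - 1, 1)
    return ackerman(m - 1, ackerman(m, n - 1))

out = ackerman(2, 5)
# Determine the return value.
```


ackerman(2, 5)
= ackerman(1, ackerman(2, 4))
First compute ackerman(2, 4) = 11
= ackerman(1, 11)
= 13


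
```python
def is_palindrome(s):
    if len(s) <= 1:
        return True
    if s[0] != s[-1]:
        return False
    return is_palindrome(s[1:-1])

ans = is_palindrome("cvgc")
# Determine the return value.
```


is_palindrome("cvgc")
"cvgc": s[0]='c' == s[-1]='c' -> is_palindrome("vg")
"vg": s[0]='v' != s[-1]='g' -> False
= False


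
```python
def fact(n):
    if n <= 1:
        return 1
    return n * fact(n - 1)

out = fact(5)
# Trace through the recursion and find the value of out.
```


fact(5)
= 5 * fact(4)
= 5 * 4 * fact(3)
= 5 * 4 * 3 * fact(2)
= 5 * 4 * 3 * 2 * fact(1)
= 5 * 4 * 3 * 2 * 1
= 120


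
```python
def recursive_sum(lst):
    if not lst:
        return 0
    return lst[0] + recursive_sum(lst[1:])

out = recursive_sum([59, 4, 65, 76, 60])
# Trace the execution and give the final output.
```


recursive_sum([59, 4, 65, 76, 60])
= 59 + recursive_sum([4, 65, 76, 60])
= 59 + 4 + recursive_sum([65, 76, 60])
= 59 + 4 + 65 + recursive_sum([76, 60])
= 59 + 4 + 65 + 76 + recursive_sum([60])
= 59 + 4 + 65 + 76 + 60 + recursive_sum([])
= 59 + 4 + 65 + 76 + 60 + 0
= 264


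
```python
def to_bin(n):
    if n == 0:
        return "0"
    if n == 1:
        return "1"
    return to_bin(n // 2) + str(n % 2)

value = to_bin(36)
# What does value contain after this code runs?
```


to_bin(36)
= to_bin(18) + "0"
= to_bin(9) + "0" + "0"
= to_bin(4) + "1" + "0" + "0"
= to_bin(2) + "0" + "1" + "0" + "0"
= to_bin(1) + "0" + "0" + "1" + "0" + "0"
= "1" + "0" + "0" + "1" + "0" + "0"
= "100100"


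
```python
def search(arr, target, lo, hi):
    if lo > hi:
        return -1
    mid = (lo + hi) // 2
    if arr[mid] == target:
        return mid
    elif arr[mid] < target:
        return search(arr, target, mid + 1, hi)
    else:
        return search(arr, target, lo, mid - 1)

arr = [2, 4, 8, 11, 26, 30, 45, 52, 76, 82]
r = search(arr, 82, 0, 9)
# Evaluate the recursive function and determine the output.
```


search(arr, 82, 0, 9)
lo=0, hi=9, mid=4, arr[mid]=26
26 < 82, search right half
lo=5, hi=9, mid=7, arr[mid]=52
52 < 82, search right half
lo=8, hi=9, mid=8, arr[mid]=76
76 < 82, search right half
lo=9, hi=9, mid=9, arr[mid]=82
arr[9] == 82, found at index 9
= 9


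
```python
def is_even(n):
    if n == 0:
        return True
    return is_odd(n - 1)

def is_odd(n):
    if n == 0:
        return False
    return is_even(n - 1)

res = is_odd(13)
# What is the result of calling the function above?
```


is_odd(13)
= is_even(12)
= is_odd(11)
= is_even(10)
= is_odd(9)
= is_even(8)
= is_odd(7)
= is_even(6)
= is_odd(5)
= is_even(4)
= is_odd(3)
= is_even(2)
= is_odd(1)
= is_even(0)
n == 0: return True
= True


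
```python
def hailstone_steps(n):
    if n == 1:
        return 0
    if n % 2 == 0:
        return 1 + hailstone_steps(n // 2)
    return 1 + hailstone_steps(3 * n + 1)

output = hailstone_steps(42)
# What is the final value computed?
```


hailstone_steps(42)
42 is even -> hailstone_steps(21)
21 is odd -> 3*21+1 = 64 -> hailstone_steps(64)
64 is even -> hailstone_steps(32)
32 is even -> hailstone_steps(16)
16 is even -> hailstone_steps(8)
8 is even -> hailstone_steps(4)
4 is even -> hailstone_steps(2)
2 is even -> hailstone_steps(1)
Reached 1 after 8 steps
= 8


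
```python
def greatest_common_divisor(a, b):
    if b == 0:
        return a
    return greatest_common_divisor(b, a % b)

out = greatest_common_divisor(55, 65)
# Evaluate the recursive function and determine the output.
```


greatest_common_divisor(55, 65)
= greatest_common_divisor(65, 55 % 65) = greatest_common_divisor(65, 55)
= greatest_common_divisor(55, 65 % 55) = greatest_common_divisor(55, 10)
= greatest_common_divisor(10, 55 % 10) = greatest_common_divisor(10, 5)
= greatest_common_divisor(5, 10 % 5) = greatest_common_divisor(5, 0)
b == 0, return a = 5


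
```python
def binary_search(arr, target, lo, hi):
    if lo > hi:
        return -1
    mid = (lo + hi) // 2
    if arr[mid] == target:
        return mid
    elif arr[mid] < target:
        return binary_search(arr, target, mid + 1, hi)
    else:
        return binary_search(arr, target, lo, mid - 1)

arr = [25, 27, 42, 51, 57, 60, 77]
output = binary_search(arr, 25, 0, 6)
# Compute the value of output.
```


binary_search(arr, 25, 0, 6)
lo=0, hi=6, mid=3, arr[mid]=51
51 > 25, search left half
lo=0, hi=2, mid=1, arr[mid]=27
27 > 25, search left half
lo=0, hi=0, mid=0, arr[mid]=25
arr[0] == 25, found at index 0
= 0


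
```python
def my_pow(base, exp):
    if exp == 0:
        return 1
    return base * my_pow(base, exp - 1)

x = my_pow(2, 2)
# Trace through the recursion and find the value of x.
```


my_pow(2, 2)
= 2 * my_pow(2, 1)
= 2 * 2 * my_pow(2, 0)
= 2 * 2 * 1
= 4


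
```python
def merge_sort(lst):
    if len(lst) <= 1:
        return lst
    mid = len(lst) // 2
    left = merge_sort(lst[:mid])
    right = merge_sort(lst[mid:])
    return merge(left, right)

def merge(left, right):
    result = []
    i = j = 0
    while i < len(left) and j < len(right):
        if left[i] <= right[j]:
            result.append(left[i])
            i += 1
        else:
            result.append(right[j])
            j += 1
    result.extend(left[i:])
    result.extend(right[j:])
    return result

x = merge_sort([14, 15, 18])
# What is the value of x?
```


merge_sort([14, 15, 18])
Split into [14] and [15, 18]
Left sorted: [14]
Right sorted: [15, 18]
Merge [14] and [15, 18]
= [14, 15, 18]


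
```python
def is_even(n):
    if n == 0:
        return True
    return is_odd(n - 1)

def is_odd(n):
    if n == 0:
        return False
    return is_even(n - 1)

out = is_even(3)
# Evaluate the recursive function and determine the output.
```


is_even(3)
= is_odd(2)
= is_even(1)
= is_odd(0)
n == 0: return False
= False


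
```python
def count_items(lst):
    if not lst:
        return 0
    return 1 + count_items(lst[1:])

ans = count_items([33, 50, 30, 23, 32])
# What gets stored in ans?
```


count_items([33, 50, 30, 23, 32])
= 1 + count_items([50, 30, 23, 32])
= 1 + 1 + count_items([30, 23, 32])
= 1 + 1 + 1 + count_items([23, 32])
= 1 + 1 + 1 + 1 + count_items([32])
= 1 + 1 + 1 + 1 + 1 + count_items([])
= 1 + 1 + 1 + 1 + 1 + 0
= 5


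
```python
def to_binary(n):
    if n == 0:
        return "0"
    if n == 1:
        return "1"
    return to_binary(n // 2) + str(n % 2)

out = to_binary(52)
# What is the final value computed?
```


to_binary(52)
= to_binary(26) + "0"
= to_binary(13) + "0" + "0"
= to_binary(6) + "1" + "0" + "0"
= to_binary(3) + "0" + "1" + "0" + "0"
= to_binary(1) + "1" + "0" + "1" + "0" + "0"
= "1" + "1" + "0" + "1" + "0" + "0"
= "110100"


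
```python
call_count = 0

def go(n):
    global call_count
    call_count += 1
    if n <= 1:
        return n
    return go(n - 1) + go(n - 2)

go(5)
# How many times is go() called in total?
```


go(5) calls go(4) and go(3); each non-base call branches into two more.
Let C(k) = total number of calls made by go(k), including the call to go(k) itself.
Base cases: C(0) = 1, C(1) = 1
Recurrence: C(k) = 1 + C(k-1) + C(k-2)
  C(2) = 1 + C(1) + C(0) = 1 + 1 + 1 = 3
  C(3) = 1 + C(2) + C(1) = 1 + 3 + 1 = 5
  C(4) = 1 + C(3) + C(2) = 1 + 5 + 3 = 9
  C(5) = 1 + C(4) + C(3) = 1 + 9 + 5 = 15
Total calls = C(5) = 15


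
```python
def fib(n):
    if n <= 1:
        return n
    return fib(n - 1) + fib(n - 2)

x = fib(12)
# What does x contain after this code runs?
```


fib(12)
= fib(11) + fib(10)
= (fib(10) + fib(9)) + fib(10)
Computing bottom-up: fib(0)=0, fib(1)=1, fib(2)=1, fib(3)=2, fib(4)=3, fib(5)=5, fib(6)=8, fib(7)=13, fib(8)=21, fib(9)=34, fib(10)=55, fib(11)=89, fib(12)=144
= 144


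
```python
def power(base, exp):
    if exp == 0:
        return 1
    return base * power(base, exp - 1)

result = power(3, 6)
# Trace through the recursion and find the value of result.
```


power(3, 6)
= 3 * power(3, 5)
= 3 * 3 * power(3, 4)
= 3 * 3 * 3 * power(3, 3)
= 3 * 3 * 3 * 3 * power(3, 2)
= 3 * 3 * 3 * 3 * 3 * power(3, 1)
= 3 * 3 * 3 * 3 * 3 * 3 * power(3, 0)
= 3 * 3 * 3 * 3 * 3 * 3 * 1
= 729


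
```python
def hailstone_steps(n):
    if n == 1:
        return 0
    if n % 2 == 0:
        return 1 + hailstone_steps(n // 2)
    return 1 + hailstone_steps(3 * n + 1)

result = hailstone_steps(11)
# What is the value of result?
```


hailstone_steps(11)
11 is odd -> 3*11+1 = 34 -> hailstone_steps(34)
34 is even -> hailstone_steps(17)
17 is odd -> 3*17+1 = 52 -> hailstone_steps(52)
52 is even -> hailstone_steps(26)
26 is even -> hailstone_steps(13)
13 is odd -> 3*13+1 = 40 -> hailstone_steps(40)
40 is even -> hailstone_steps(20)
20 is even -> hailstone_steps(10)
10 is even -> hailstone_steps(5)
5 is odd -> 3*5+1 = 16 -> hailstone_steps(16)
16 is even -> hailstone_steps(8)
8 is even -> hailstone_steps(4)
4 is even -> hailstone_steps(2)
2 is even -> hailstone_steps(1)
Reached 1 after 14 steps
= 14


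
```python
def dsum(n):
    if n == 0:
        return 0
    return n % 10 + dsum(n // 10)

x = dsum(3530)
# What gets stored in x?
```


dsum(3530)
= 0 + dsum(353)
= 0 + 3 + dsum(35)
= 0 + 3 + 5 + dsum(3)
= 0 + 3 + 5 + 3 + dsum(0)
= 0 + 3 + 5 + 3 + 0
= 11


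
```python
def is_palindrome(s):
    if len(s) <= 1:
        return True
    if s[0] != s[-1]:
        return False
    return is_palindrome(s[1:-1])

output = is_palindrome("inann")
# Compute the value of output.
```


is_palindrome("inann")
"inann": s[0]='i' != s[-1]='n' -> False
= False


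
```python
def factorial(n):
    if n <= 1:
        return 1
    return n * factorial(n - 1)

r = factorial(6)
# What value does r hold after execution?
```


factorial(6)
= 6 * factorial(5)
= 6 * 5 * factorial(4)
= 6 * 5 * 4 * factorial(3)
= 6 * 5 * 4 * 3 * factorial(2)
= 6 * 5 * 4 * 3 * 2 * factorial(1)
= 6 * 5 * 4 * 3 * 2 * 1
= 720


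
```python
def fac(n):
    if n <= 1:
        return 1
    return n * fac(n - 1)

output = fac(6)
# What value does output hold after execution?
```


fac(6)
= 6 * fac(5)
= 6 * 5 * fac(4)
= 6 * 5 * 4 * fac(3)
= 6 * 5 * 4 * 3 * fac(2)
= 6 * 5 * 4 * 3 * 2 * fac(1)
= 6 * 5 * 4 * 3 * 2 * 1
= 720


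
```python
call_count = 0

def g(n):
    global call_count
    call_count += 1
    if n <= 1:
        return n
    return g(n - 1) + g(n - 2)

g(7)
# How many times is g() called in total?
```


g(7) calls g(6) and g(5); each non-base call branches into two more.
Let C(k) = total number of calls made by g(k), including the call to g(k) itself.
Base cases: C(0) = 1, C(1) = 1
Recurrence: C(k) = 1 + C(k-1) + C(k-2)
  C(2) = 1 + C(1) + C(0) = 1 + 1 + 1 = 3
  C(3) = 1 + C(2) + C(1) = 1 + 3 + 1 = 5
  C(4) = 1 + C(3) + C(2) = 1 + 5 + 3 = 9
  C(5) = 1 + C(4) + C(3) = 1 + 9 + 5 = 15
  C(6) = 1 + C(5) + C(4) = 1 + 15 + 9 = 25
  C(7) = 1 + C(6) + C(5) = 1 + 25 + 15 = 41
Total calls = C(7) = 41


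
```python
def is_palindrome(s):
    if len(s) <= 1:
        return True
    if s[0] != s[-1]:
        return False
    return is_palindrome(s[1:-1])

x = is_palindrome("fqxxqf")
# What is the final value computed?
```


is_palindrome("fqxxqf")
"fqxxqf": s[0]='f' == s[-1]='f' -> is_palindrome("qxxq")
"qxxq": s[0]='q' == s[-1]='q' -> is_palindrome("xx")
"xx": s[0]='x' == s[-1]='x' -> is_palindrome("")
"": len <= 1 -> True
= True


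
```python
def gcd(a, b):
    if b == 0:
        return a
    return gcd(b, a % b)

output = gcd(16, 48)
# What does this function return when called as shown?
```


gcd(16, 48)
= gcd(48, 16 % 48) = gcd(48, 16)
= gcd(16, 48 % 16) = gcd(16, 0)
b == 0, return a = 16


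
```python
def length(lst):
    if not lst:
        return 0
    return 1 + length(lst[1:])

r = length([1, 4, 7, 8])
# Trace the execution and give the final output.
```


length([1, 4, 7, 8])
= 1 + length([4, 7, 8])
= 1 + 1 + length([7, 8])
= 1 + 1 + 1 + length([8])
= 1 + 1 + 1 + 1 + length([])
= 1 + 1 + 1 + 1 + 0
= 4


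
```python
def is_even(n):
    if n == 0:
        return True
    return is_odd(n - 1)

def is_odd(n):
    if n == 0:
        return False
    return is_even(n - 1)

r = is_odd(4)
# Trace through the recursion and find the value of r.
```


is_odd(4)
= is_even(3)
= is_odd(2)
= is_even(1)
= is_odd(0)
n == 0: return False
= False


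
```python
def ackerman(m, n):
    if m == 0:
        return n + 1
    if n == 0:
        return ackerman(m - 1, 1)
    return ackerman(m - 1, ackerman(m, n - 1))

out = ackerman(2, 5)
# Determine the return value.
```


ackerman(2, 5)
= ackerman(1, ackerman(2, 4))
First compute ackerman(2, 4) = 11
= ackerman(1, 11)
= 13


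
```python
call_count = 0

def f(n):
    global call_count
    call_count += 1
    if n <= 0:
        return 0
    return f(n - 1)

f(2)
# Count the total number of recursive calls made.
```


f(2) calls f(1) calls ... calls f(0)
Total calls: 2 + 1 (for base case) = 3


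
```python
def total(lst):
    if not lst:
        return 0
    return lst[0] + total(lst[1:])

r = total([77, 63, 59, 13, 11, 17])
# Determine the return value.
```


total([77, 63, 59, 13, 11, 17])
= 77 + total([63, 59, 13, 11, 17])
= 77 + 63 + total([59, 13, 11, 17])
= 77 + 63 + 59 + total([13, 11, 17])
= 77 + 63 + 59 + 13 + total([11, 17])
= 77 + 63 + 59 + 13 + 11 + total([17])
= 77 + 63 + 59 + 13 + 11 + 17 + total([])
= 77 + 63 + 59 + 13 + 11 + 17 + 0
= 240


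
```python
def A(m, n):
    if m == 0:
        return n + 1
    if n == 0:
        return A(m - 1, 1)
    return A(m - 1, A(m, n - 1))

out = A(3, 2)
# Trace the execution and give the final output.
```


A(3, 2)
= A(2, A(3, 1))
First compute A(3, 1) = 13
= A(2, 13)
= 29


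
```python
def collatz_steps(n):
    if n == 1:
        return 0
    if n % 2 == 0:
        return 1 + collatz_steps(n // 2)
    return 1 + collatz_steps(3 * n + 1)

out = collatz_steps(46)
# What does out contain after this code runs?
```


collatz_steps(46)
46 is even -> collatz_steps(23)
23 is odd -> 3*23+1 = 70 -> collatz_steps(70)
70 is even -> collatz_steps(35)
35 is odd -> 3*35+1 = 106 -> collatz_steps(106)
106 is even -> collatz_steps(53)
53 is odd -> 3*53+1 = 160 -> collatz_steps(160)
160 is even -> collatz_steps(80)
80 is even -> collatz_steps(40)
40 is even -> collatz_steps(20)
20 is even -> collatz_steps(10)
10 is even -> collatz_steps(5)
5 is odd -> 3*5+1 = 16 -> collatz_steps(16)
16 is even -> collatz_steps(8)
8 is even -> collatz_steps(4)
4 is even -> collatz_steps(2)
2 is even -> collatz_steps(1)
Reached 1 after 16 steps
= 16


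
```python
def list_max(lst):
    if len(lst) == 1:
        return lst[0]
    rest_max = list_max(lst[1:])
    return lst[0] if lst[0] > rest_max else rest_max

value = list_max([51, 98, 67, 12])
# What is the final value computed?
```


list_max([51, 98, 67, 12])
= compare 51 with list_max([98, 67, 12])
= compare 98 with list_max([67, 12])
= compare 67 with list_max([12])
Base: list_max([12]) = 12
compare 67 with 12: max = 67
compare 98 with 67: max = 98
compare 51 with 98: max = 98
= 98


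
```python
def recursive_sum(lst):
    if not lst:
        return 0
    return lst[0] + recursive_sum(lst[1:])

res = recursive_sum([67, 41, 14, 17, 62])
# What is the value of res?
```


recursive_sum([67, 41, 14, 17, 62])
= 67 + recursive_sum([41, 14, 17, 62])
= 67 + 41 + recursive_sum([14, 17, 62])
= 67 + 41 + 14 + recursive_sum([17, 62])
= 67 + 41 + 14 + 17 + recursive_sum([62])
= 67 + 41 + 14 + 17 + 62 + recursive_sum([])
= 67 + 41 + 14 + 17 + 62 + 0
= 201
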